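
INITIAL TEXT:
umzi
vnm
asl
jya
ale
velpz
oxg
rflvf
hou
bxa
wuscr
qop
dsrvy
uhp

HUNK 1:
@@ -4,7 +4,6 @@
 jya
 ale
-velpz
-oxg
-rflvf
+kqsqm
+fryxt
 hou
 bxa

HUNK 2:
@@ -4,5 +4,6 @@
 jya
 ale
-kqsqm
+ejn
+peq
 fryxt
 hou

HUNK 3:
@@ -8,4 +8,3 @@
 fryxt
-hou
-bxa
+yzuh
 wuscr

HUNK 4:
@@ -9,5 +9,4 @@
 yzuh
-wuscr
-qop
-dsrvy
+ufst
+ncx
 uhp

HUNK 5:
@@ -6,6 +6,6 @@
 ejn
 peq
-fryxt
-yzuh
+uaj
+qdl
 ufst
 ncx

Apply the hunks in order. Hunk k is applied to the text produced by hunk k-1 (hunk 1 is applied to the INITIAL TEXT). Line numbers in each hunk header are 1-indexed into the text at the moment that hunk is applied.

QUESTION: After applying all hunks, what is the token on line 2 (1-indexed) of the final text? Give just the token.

Answer: vnm

Derivation:
Hunk 1: at line 4 remove [velpz,oxg,rflvf] add [kqsqm,fryxt] -> 13 lines: umzi vnm asl jya ale kqsqm fryxt hou bxa wuscr qop dsrvy uhp
Hunk 2: at line 4 remove [kqsqm] add [ejn,peq] -> 14 lines: umzi vnm asl jya ale ejn peq fryxt hou bxa wuscr qop dsrvy uhp
Hunk 3: at line 8 remove [hou,bxa] add [yzuh] -> 13 lines: umzi vnm asl jya ale ejn peq fryxt yzuh wuscr qop dsrvy uhp
Hunk 4: at line 9 remove [wuscr,qop,dsrvy] add [ufst,ncx] -> 12 lines: umzi vnm asl jya ale ejn peq fryxt yzuh ufst ncx uhp
Hunk 5: at line 6 remove [fryxt,yzuh] add [uaj,qdl] -> 12 lines: umzi vnm asl jya ale ejn peq uaj qdl ufst ncx uhp
Final line 2: vnm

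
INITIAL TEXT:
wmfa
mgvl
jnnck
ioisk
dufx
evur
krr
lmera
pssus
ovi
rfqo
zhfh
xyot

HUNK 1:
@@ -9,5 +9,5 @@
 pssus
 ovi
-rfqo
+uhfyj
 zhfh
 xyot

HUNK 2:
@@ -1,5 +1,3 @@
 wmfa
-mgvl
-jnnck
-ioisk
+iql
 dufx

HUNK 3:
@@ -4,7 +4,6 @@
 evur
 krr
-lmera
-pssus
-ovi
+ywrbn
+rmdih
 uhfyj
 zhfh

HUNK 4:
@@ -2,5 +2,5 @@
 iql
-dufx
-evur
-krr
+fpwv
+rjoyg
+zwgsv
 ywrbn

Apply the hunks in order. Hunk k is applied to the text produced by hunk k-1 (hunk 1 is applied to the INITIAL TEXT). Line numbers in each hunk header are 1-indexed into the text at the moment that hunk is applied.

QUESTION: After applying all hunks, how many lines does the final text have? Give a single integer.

Answer: 10

Derivation:
Hunk 1: at line 9 remove [rfqo] add [uhfyj] -> 13 lines: wmfa mgvl jnnck ioisk dufx evur krr lmera pssus ovi uhfyj zhfh xyot
Hunk 2: at line 1 remove [mgvl,jnnck,ioisk] add [iql] -> 11 lines: wmfa iql dufx evur krr lmera pssus ovi uhfyj zhfh xyot
Hunk 3: at line 4 remove [lmera,pssus,ovi] add [ywrbn,rmdih] -> 10 lines: wmfa iql dufx evur krr ywrbn rmdih uhfyj zhfh xyot
Hunk 4: at line 2 remove [dufx,evur,krr] add [fpwv,rjoyg,zwgsv] -> 10 lines: wmfa iql fpwv rjoyg zwgsv ywrbn rmdih uhfyj zhfh xyot
Final line count: 10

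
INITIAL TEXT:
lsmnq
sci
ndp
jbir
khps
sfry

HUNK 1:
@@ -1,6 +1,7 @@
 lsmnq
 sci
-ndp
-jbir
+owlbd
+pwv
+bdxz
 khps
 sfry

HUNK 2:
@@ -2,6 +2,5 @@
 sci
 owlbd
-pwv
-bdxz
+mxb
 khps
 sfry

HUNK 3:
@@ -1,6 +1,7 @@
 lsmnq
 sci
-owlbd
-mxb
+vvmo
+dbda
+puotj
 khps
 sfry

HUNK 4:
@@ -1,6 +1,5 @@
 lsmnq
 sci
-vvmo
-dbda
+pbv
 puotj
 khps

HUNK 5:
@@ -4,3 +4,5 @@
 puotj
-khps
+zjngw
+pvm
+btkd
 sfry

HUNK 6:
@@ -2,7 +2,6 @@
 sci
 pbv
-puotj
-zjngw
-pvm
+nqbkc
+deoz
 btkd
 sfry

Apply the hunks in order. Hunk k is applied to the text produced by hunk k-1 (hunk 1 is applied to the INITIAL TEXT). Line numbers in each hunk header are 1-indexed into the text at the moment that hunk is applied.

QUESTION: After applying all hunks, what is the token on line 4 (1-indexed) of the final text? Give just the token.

Hunk 1: at line 1 remove [ndp,jbir] add [owlbd,pwv,bdxz] -> 7 lines: lsmnq sci owlbd pwv bdxz khps sfry
Hunk 2: at line 2 remove [pwv,bdxz] add [mxb] -> 6 lines: lsmnq sci owlbd mxb khps sfry
Hunk 3: at line 1 remove [owlbd,mxb] add [vvmo,dbda,puotj] -> 7 lines: lsmnq sci vvmo dbda puotj khps sfry
Hunk 4: at line 1 remove [vvmo,dbda] add [pbv] -> 6 lines: lsmnq sci pbv puotj khps sfry
Hunk 5: at line 4 remove [khps] add [zjngw,pvm,btkd] -> 8 lines: lsmnq sci pbv puotj zjngw pvm btkd sfry
Hunk 6: at line 2 remove [puotj,zjngw,pvm] add [nqbkc,deoz] -> 7 lines: lsmnq sci pbv nqbkc deoz btkd sfry
Final line 4: nqbkc

Answer: nqbkc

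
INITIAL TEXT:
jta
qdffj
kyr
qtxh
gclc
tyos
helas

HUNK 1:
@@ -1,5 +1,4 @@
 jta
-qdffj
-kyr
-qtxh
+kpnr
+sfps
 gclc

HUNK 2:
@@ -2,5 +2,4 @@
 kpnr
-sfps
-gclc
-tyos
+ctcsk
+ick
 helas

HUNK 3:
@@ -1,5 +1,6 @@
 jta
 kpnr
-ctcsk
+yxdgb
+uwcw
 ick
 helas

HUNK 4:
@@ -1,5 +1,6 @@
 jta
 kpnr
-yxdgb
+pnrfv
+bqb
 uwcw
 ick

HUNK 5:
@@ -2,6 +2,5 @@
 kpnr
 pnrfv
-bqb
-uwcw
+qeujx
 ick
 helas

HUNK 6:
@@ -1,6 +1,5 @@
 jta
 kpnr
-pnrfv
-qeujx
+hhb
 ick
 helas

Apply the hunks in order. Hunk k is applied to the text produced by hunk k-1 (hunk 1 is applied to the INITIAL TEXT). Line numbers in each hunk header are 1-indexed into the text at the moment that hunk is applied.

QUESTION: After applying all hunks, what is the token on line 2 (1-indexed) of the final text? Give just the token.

Hunk 1: at line 1 remove [qdffj,kyr,qtxh] add [kpnr,sfps] -> 6 lines: jta kpnr sfps gclc tyos helas
Hunk 2: at line 2 remove [sfps,gclc,tyos] add [ctcsk,ick] -> 5 lines: jta kpnr ctcsk ick helas
Hunk 3: at line 1 remove [ctcsk] add [yxdgb,uwcw] -> 6 lines: jta kpnr yxdgb uwcw ick helas
Hunk 4: at line 1 remove [yxdgb] add [pnrfv,bqb] -> 7 lines: jta kpnr pnrfv bqb uwcw ick helas
Hunk 5: at line 2 remove [bqb,uwcw] add [qeujx] -> 6 lines: jta kpnr pnrfv qeujx ick helas
Hunk 6: at line 1 remove [pnrfv,qeujx] add [hhb] -> 5 lines: jta kpnr hhb ick helas
Final line 2: kpnr

Answer: kpnr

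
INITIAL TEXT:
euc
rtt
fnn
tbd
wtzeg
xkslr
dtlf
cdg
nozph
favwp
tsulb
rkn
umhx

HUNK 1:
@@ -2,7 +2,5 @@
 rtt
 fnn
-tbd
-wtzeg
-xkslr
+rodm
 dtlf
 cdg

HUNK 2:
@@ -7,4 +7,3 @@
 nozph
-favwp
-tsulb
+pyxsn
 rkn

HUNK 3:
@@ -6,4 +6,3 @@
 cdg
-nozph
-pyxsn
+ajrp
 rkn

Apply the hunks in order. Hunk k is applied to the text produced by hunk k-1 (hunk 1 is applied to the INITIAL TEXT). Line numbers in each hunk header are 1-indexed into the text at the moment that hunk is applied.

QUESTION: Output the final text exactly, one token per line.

Answer: euc
rtt
fnn
rodm
dtlf
cdg
ajrp
rkn
umhx

Derivation:
Hunk 1: at line 2 remove [tbd,wtzeg,xkslr] add [rodm] -> 11 lines: euc rtt fnn rodm dtlf cdg nozph favwp tsulb rkn umhx
Hunk 2: at line 7 remove [favwp,tsulb] add [pyxsn] -> 10 lines: euc rtt fnn rodm dtlf cdg nozph pyxsn rkn umhx
Hunk 3: at line 6 remove [nozph,pyxsn] add [ajrp] -> 9 lines: euc rtt fnn rodm dtlf cdg ajrp rkn umhx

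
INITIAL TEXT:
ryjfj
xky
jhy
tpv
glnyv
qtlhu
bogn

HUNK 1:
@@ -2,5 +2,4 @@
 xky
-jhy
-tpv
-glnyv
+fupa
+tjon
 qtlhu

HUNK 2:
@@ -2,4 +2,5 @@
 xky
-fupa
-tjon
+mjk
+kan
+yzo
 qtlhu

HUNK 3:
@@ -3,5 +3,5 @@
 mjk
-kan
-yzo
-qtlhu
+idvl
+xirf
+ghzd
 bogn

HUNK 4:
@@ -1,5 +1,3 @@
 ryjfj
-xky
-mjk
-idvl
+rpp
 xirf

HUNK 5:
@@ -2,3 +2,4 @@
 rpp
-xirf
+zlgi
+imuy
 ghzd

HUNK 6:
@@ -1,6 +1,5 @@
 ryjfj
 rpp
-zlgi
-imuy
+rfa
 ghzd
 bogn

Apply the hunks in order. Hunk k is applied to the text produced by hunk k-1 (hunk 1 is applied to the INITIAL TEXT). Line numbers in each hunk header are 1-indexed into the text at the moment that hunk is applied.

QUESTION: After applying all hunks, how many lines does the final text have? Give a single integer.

Answer: 5

Derivation:
Hunk 1: at line 2 remove [jhy,tpv,glnyv] add [fupa,tjon] -> 6 lines: ryjfj xky fupa tjon qtlhu bogn
Hunk 2: at line 2 remove [fupa,tjon] add [mjk,kan,yzo] -> 7 lines: ryjfj xky mjk kan yzo qtlhu bogn
Hunk 3: at line 3 remove [kan,yzo,qtlhu] add [idvl,xirf,ghzd] -> 7 lines: ryjfj xky mjk idvl xirf ghzd bogn
Hunk 4: at line 1 remove [xky,mjk,idvl] add [rpp] -> 5 lines: ryjfj rpp xirf ghzd bogn
Hunk 5: at line 2 remove [xirf] add [zlgi,imuy] -> 6 lines: ryjfj rpp zlgi imuy ghzd bogn
Hunk 6: at line 1 remove [zlgi,imuy] add [rfa] -> 5 lines: ryjfj rpp rfa ghzd bogn
Final line count: 5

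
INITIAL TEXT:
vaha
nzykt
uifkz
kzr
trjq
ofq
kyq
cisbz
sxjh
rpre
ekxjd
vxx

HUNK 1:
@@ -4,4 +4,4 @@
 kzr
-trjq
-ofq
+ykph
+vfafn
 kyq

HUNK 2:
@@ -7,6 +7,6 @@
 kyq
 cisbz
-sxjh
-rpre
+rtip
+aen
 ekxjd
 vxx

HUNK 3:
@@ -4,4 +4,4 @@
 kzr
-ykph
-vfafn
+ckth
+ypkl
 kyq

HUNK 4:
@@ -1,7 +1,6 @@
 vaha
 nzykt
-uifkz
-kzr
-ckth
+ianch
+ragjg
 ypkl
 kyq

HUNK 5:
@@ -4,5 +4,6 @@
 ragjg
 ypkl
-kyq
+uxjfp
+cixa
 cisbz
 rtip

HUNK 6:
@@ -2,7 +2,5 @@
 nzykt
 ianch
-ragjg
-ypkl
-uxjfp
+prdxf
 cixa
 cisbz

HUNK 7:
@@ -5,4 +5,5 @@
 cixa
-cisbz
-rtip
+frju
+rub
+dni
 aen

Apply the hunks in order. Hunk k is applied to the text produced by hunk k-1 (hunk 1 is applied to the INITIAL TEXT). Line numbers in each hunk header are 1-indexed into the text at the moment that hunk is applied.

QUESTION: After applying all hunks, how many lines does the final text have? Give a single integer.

Hunk 1: at line 4 remove [trjq,ofq] add [ykph,vfafn] -> 12 lines: vaha nzykt uifkz kzr ykph vfafn kyq cisbz sxjh rpre ekxjd vxx
Hunk 2: at line 7 remove [sxjh,rpre] add [rtip,aen] -> 12 lines: vaha nzykt uifkz kzr ykph vfafn kyq cisbz rtip aen ekxjd vxx
Hunk 3: at line 4 remove [ykph,vfafn] add [ckth,ypkl] -> 12 lines: vaha nzykt uifkz kzr ckth ypkl kyq cisbz rtip aen ekxjd vxx
Hunk 4: at line 1 remove [uifkz,kzr,ckth] add [ianch,ragjg] -> 11 lines: vaha nzykt ianch ragjg ypkl kyq cisbz rtip aen ekxjd vxx
Hunk 5: at line 4 remove [kyq] add [uxjfp,cixa] -> 12 lines: vaha nzykt ianch ragjg ypkl uxjfp cixa cisbz rtip aen ekxjd vxx
Hunk 6: at line 2 remove [ragjg,ypkl,uxjfp] add [prdxf] -> 10 lines: vaha nzykt ianch prdxf cixa cisbz rtip aen ekxjd vxx
Hunk 7: at line 5 remove [cisbz,rtip] add [frju,rub,dni] -> 11 lines: vaha nzykt ianch prdxf cixa frju rub dni aen ekxjd vxx
Final line count: 11

Answer: 11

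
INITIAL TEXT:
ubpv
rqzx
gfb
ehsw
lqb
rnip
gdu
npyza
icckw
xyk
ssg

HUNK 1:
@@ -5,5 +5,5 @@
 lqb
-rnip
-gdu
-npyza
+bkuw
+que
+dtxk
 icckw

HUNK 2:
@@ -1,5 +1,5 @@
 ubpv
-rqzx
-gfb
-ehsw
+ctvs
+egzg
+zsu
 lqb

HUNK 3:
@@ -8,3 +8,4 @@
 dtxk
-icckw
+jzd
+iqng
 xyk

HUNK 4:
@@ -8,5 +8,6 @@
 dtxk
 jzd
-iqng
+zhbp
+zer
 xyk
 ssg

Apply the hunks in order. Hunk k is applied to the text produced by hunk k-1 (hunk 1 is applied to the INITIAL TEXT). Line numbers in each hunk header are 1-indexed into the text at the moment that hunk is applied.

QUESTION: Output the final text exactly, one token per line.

Answer: ubpv
ctvs
egzg
zsu
lqb
bkuw
que
dtxk
jzd
zhbp
zer
xyk
ssg

Derivation:
Hunk 1: at line 5 remove [rnip,gdu,npyza] add [bkuw,que,dtxk] -> 11 lines: ubpv rqzx gfb ehsw lqb bkuw que dtxk icckw xyk ssg
Hunk 2: at line 1 remove [rqzx,gfb,ehsw] add [ctvs,egzg,zsu] -> 11 lines: ubpv ctvs egzg zsu lqb bkuw que dtxk icckw xyk ssg
Hunk 3: at line 8 remove [icckw] add [jzd,iqng] -> 12 lines: ubpv ctvs egzg zsu lqb bkuw que dtxk jzd iqng xyk ssg
Hunk 4: at line 8 remove [iqng] add [zhbp,zer] -> 13 lines: ubpv ctvs egzg zsu lqb bkuw que dtxk jzd zhbp zer xyk ssg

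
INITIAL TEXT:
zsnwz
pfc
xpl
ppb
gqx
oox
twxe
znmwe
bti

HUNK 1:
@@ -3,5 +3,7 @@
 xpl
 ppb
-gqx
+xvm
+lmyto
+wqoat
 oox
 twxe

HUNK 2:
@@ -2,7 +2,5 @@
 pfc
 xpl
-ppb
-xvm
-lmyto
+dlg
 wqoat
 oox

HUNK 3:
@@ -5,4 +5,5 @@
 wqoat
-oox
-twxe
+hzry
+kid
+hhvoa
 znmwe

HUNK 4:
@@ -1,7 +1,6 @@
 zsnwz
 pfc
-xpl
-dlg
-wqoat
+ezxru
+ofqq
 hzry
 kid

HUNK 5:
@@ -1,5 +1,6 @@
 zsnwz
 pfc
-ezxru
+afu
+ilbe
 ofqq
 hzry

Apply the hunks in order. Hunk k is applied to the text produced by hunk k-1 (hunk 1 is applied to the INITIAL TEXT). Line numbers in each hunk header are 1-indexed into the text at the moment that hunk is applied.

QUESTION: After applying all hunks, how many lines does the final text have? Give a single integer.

Hunk 1: at line 3 remove [gqx] add [xvm,lmyto,wqoat] -> 11 lines: zsnwz pfc xpl ppb xvm lmyto wqoat oox twxe znmwe bti
Hunk 2: at line 2 remove [ppb,xvm,lmyto] add [dlg] -> 9 lines: zsnwz pfc xpl dlg wqoat oox twxe znmwe bti
Hunk 3: at line 5 remove [oox,twxe] add [hzry,kid,hhvoa] -> 10 lines: zsnwz pfc xpl dlg wqoat hzry kid hhvoa znmwe bti
Hunk 4: at line 1 remove [xpl,dlg,wqoat] add [ezxru,ofqq] -> 9 lines: zsnwz pfc ezxru ofqq hzry kid hhvoa znmwe bti
Hunk 5: at line 1 remove [ezxru] add [afu,ilbe] -> 10 lines: zsnwz pfc afu ilbe ofqq hzry kid hhvoa znmwe bti
Final line count: 10

Answer: 10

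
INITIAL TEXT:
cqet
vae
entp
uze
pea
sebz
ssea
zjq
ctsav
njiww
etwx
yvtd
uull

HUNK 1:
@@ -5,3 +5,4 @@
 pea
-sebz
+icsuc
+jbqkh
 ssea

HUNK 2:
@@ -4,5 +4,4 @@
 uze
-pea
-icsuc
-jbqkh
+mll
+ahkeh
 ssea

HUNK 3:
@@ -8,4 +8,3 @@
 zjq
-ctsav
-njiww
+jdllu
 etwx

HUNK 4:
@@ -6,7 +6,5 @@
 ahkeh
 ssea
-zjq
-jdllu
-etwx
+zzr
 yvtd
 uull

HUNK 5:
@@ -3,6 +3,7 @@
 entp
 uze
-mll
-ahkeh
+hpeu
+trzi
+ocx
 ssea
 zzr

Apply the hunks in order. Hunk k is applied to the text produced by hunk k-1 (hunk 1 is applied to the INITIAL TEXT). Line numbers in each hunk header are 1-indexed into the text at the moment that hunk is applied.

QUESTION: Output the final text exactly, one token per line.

Answer: cqet
vae
entp
uze
hpeu
trzi
ocx
ssea
zzr
yvtd
uull

Derivation:
Hunk 1: at line 5 remove [sebz] add [icsuc,jbqkh] -> 14 lines: cqet vae entp uze pea icsuc jbqkh ssea zjq ctsav njiww etwx yvtd uull
Hunk 2: at line 4 remove [pea,icsuc,jbqkh] add [mll,ahkeh] -> 13 lines: cqet vae entp uze mll ahkeh ssea zjq ctsav njiww etwx yvtd uull
Hunk 3: at line 8 remove [ctsav,njiww] add [jdllu] -> 12 lines: cqet vae entp uze mll ahkeh ssea zjq jdllu etwx yvtd uull
Hunk 4: at line 6 remove [zjq,jdllu,etwx] add [zzr] -> 10 lines: cqet vae entp uze mll ahkeh ssea zzr yvtd uull
Hunk 5: at line 3 remove [mll,ahkeh] add [hpeu,trzi,ocx] -> 11 lines: cqet vae entp uze hpeu trzi ocx ssea zzr yvtd uull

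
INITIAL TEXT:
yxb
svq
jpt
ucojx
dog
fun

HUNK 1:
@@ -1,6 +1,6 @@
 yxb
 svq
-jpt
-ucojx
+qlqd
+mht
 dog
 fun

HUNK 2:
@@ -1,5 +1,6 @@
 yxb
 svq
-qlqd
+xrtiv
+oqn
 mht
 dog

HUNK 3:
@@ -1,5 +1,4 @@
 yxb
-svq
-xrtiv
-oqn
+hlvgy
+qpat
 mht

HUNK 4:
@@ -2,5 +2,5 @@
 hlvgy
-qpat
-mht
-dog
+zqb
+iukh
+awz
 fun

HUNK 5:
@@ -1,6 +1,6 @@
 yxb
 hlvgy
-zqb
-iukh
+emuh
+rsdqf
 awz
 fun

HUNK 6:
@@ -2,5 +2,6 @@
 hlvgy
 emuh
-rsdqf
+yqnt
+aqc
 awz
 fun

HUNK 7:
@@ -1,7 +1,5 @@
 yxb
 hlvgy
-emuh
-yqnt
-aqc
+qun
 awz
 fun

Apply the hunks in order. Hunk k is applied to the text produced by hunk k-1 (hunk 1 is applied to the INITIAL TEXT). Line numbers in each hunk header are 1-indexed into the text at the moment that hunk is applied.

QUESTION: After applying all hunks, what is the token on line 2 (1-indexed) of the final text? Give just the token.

Answer: hlvgy

Derivation:
Hunk 1: at line 1 remove [jpt,ucojx] add [qlqd,mht] -> 6 lines: yxb svq qlqd mht dog fun
Hunk 2: at line 1 remove [qlqd] add [xrtiv,oqn] -> 7 lines: yxb svq xrtiv oqn mht dog fun
Hunk 3: at line 1 remove [svq,xrtiv,oqn] add [hlvgy,qpat] -> 6 lines: yxb hlvgy qpat mht dog fun
Hunk 4: at line 2 remove [qpat,mht,dog] add [zqb,iukh,awz] -> 6 lines: yxb hlvgy zqb iukh awz fun
Hunk 5: at line 1 remove [zqb,iukh] add [emuh,rsdqf] -> 6 lines: yxb hlvgy emuh rsdqf awz fun
Hunk 6: at line 2 remove [rsdqf] add [yqnt,aqc] -> 7 lines: yxb hlvgy emuh yqnt aqc awz fun
Hunk 7: at line 1 remove [emuh,yqnt,aqc] add [qun] -> 5 lines: yxb hlvgy qun awz fun
Final line 2: hlvgy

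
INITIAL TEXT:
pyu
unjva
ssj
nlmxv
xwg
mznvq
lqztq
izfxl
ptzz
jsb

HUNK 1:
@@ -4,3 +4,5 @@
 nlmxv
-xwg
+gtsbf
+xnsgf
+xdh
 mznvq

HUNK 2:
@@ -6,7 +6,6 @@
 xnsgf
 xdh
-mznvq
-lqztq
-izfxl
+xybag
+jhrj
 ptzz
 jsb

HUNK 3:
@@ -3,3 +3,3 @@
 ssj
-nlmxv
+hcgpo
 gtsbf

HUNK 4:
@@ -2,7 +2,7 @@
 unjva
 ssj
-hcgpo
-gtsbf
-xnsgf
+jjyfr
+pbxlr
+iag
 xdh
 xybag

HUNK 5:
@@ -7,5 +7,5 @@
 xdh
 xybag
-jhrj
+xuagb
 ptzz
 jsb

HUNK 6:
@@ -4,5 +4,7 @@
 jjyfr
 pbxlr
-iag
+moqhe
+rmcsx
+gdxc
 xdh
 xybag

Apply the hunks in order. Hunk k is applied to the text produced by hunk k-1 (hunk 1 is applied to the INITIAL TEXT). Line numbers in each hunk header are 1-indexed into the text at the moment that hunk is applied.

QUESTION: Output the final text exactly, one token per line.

Hunk 1: at line 4 remove [xwg] add [gtsbf,xnsgf,xdh] -> 12 lines: pyu unjva ssj nlmxv gtsbf xnsgf xdh mznvq lqztq izfxl ptzz jsb
Hunk 2: at line 6 remove [mznvq,lqztq,izfxl] add [xybag,jhrj] -> 11 lines: pyu unjva ssj nlmxv gtsbf xnsgf xdh xybag jhrj ptzz jsb
Hunk 3: at line 3 remove [nlmxv] add [hcgpo] -> 11 lines: pyu unjva ssj hcgpo gtsbf xnsgf xdh xybag jhrj ptzz jsb
Hunk 4: at line 2 remove [hcgpo,gtsbf,xnsgf] add [jjyfr,pbxlr,iag] -> 11 lines: pyu unjva ssj jjyfr pbxlr iag xdh xybag jhrj ptzz jsb
Hunk 5: at line 7 remove [jhrj] add [xuagb] -> 11 lines: pyu unjva ssj jjyfr pbxlr iag xdh xybag xuagb ptzz jsb
Hunk 6: at line 4 remove [iag] add [moqhe,rmcsx,gdxc] -> 13 lines: pyu unjva ssj jjyfr pbxlr moqhe rmcsx gdxc xdh xybag xuagb ptzz jsb

Answer: pyu
unjva
ssj
jjyfr
pbxlr
moqhe
rmcsx
gdxc
xdh
xybag
xuagb
ptzz
jsb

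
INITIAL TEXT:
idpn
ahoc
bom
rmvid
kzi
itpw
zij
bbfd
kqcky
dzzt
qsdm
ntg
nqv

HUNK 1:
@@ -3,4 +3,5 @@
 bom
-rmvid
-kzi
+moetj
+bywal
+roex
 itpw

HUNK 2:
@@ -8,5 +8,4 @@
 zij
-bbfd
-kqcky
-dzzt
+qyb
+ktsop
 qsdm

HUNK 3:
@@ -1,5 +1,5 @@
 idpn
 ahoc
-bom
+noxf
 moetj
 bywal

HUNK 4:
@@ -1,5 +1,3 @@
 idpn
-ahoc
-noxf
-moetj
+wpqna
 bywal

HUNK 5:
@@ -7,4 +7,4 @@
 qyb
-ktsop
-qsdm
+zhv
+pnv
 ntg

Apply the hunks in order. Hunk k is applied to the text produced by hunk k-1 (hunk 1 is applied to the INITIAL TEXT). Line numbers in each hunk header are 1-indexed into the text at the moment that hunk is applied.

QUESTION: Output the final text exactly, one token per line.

Answer: idpn
wpqna
bywal
roex
itpw
zij
qyb
zhv
pnv
ntg
nqv

Derivation:
Hunk 1: at line 3 remove [rmvid,kzi] add [moetj,bywal,roex] -> 14 lines: idpn ahoc bom moetj bywal roex itpw zij bbfd kqcky dzzt qsdm ntg nqv
Hunk 2: at line 8 remove [bbfd,kqcky,dzzt] add [qyb,ktsop] -> 13 lines: idpn ahoc bom moetj bywal roex itpw zij qyb ktsop qsdm ntg nqv
Hunk 3: at line 1 remove [bom] add [noxf] -> 13 lines: idpn ahoc noxf moetj bywal roex itpw zij qyb ktsop qsdm ntg nqv
Hunk 4: at line 1 remove [ahoc,noxf,moetj] add [wpqna] -> 11 lines: idpn wpqna bywal roex itpw zij qyb ktsop qsdm ntg nqv
Hunk 5: at line 7 remove [ktsop,qsdm] add [zhv,pnv] -> 11 lines: idpn wpqna bywal roex itpw zij qyb zhv pnv ntg nqv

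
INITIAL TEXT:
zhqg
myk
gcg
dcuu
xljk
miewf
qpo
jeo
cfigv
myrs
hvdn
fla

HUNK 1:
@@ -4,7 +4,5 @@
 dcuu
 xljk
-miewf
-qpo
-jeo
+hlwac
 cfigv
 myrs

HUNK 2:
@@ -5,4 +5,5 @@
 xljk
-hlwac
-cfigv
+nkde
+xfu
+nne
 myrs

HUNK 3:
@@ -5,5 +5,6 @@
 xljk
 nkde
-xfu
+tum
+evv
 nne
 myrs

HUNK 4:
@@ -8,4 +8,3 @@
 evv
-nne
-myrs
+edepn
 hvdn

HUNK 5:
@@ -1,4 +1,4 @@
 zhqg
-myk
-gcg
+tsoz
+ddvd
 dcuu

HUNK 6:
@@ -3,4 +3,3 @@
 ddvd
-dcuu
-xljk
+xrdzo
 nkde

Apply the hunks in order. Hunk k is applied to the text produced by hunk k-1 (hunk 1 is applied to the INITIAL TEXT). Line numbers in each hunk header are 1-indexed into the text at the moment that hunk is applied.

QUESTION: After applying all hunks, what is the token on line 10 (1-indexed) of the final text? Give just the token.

Answer: fla

Derivation:
Hunk 1: at line 4 remove [miewf,qpo,jeo] add [hlwac] -> 10 lines: zhqg myk gcg dcuu xljk hlwac cfigv myrs hvdn fla
Hunk 2: at line 5 remove [hlwac,cfigv] add [nkde,xfu,nne] -> 11 lines: zhqg myk gcg dcuu xljk nkde xfu nne myrs hvdn fla
Hunk 3: at line 5 remove [xfu] add [tum,evv] -> 12 lines: zhqg myk gcg dcuu xljk nkde tum evv nne myrs hvdn fla
Hunk 4: at line 8 remove [nne,myrs] add [edepn] -> 11 lines: zhqg myk gcg dcuu xljk nkde tum evv edepn hvdn fla
Hunk 5: at line 1 remove [myk,gcg] add [tsoz,ddvd] -> 11 lines: zhqg tsoz ddvd dcuu xljk nkde tum evv edepn hvdn fla
Hunk 6: at line 3 remove [dcuu,xljk] add [xrdzo] -> 10 lines: zhqg tsoz ddvd xrdzo nkde tum evv edepn hvdn fla
Final line 10: fla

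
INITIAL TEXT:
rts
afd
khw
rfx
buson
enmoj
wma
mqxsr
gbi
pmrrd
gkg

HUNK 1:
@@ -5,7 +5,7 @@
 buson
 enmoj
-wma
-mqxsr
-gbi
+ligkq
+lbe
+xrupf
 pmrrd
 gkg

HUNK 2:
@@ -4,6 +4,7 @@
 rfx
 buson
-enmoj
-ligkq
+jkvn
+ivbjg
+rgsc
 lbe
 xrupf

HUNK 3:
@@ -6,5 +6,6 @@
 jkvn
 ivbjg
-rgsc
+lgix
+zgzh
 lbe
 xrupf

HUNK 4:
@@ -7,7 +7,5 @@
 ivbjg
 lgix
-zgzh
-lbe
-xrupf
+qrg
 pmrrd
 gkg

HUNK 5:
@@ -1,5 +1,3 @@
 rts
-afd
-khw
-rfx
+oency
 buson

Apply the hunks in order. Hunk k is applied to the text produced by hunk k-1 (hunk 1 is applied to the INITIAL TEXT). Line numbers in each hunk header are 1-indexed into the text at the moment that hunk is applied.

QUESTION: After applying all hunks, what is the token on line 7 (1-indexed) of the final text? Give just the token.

Answer: qrg

Derivation:
Hunk 1: at line 5 remove [wma,mqxsr,gbi] add [ligkq,lbe,xrupf] -> 11 lines: rts afd khw rfx buson enmoj ligkq lbe xrupf pmrrd gkg
Hunk 2: at line 4 remove [enmoj,ligkq] add [jkvn,ivbjg,rgsc] -> 12 lines: rts afd khw rfx buson jkvn ivbjg rgsc lbe xrupf pmrrd gkg
Hunk 3: at line 6 remove [rgsc] add [lgix,zgzh] -> 13 lines: rts afd khw rfx buson jkvn ivbjg lgix zgzh lbe xrupf pmrrd gkg
Hunk 4: at line 7 remove [zgzh,lbe,xrupf] add [qrg] -> 11 lines: rts afd khw rfx buson jkvn ivbjg lgix qrg pmrrd gkg
Hunk 5: at line 1 remove [afd,khw,rfx] add [oency] -> 9 lines: rts oency buson jkvn ivbjg lgix qrg pmrrd gkg
Final line 7: qrg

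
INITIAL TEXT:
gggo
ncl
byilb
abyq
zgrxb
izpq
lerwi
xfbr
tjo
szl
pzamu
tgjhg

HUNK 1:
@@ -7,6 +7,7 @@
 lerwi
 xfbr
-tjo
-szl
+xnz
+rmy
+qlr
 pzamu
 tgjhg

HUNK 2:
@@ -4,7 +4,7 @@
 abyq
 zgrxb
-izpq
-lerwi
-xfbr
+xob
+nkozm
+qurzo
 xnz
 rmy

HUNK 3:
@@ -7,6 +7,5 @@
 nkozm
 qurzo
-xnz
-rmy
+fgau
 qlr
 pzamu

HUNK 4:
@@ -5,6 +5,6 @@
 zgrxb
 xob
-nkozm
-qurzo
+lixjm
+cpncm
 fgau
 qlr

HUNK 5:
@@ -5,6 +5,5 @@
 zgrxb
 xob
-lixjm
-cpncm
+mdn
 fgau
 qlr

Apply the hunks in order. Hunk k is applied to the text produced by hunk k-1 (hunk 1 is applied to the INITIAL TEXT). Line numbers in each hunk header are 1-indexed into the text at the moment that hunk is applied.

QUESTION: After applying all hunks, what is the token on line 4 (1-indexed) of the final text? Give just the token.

Answer: abyq

Derivation:
Hunk 1: at line 7 remove [tjo,szl] add [xnz,rmy,qlr] -> 13 lines: gggo ncl byilb abyq zgrxb izpq lerwi xfbr xnz rmy qlr pzamu tgjhg
Hunk 2: at line 4 remove [izpq,lerwi,xfbr] add [xob,nkozm,qurzo] -> 13 lines: gggo ncl byilb abyq zgrxb xob nkozm qurzo xnz rmy qlr pzamu tgjhg
Hunk 3: at line 7 remove [xnz,rmy] add [fgau] -> 12 lines: gggo ncl byilb abyq zgrxb xob nkozm qurzo fgau qlr pzamu tgjhg
Hunk 4: at line 5 remove [nkozm,qurzo] add [lixjm,cpncm] -> 12 lines: gggo ncl byilb abyq zgrxb xob lixjm cpncm fgau qlr pzamu tgjhg
Hunk 5: at line 5 remove [lixjm,cpncm] add [mdn] -> 11 lines: gggo ncl byilb abyq zgrxb xob mdn fgau qlr pzamu tgjhg
Final line 4: abyq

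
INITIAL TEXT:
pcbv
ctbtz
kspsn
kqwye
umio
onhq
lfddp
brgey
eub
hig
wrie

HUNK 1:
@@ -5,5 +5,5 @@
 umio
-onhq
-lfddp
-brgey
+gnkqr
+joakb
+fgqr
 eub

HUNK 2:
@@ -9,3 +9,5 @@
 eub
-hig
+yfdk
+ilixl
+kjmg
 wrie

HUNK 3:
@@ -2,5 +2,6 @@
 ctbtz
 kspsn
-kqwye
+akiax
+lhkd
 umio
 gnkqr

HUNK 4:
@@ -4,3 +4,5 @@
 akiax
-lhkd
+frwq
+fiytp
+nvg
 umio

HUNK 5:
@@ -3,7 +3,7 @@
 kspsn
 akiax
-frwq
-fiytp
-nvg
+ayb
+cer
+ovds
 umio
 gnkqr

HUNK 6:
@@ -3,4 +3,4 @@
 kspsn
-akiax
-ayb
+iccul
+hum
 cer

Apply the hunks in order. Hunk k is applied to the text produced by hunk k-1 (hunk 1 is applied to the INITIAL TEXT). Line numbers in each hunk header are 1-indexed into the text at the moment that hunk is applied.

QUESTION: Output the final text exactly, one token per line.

Answer: pcbv
ctbtz
kspsn
iccul
hum
cer
ovds
umio
gnkqr
joakb
fgqr
eub
yfdk
ilixl
kjmg
wrie

Derivation:
Hunk 1: at line 5 remove [onhq,lfddp,brgey] add [gnkqr,joakb,fgqr] -> 11 lines: pcbv ctbtz kspsn kqwye umio gnkqr joakb fgqr eub hig wrie
Hunk 2: at line 9 remove [hig] add [yfdk,ilixl,kjmg] -> 13 lines: pcbv ctbtz kspsn kqwye umio gnkqr joakb fgqr eub yfdk ilixl kjmg wrie
Hunk 3: at line 2 remove [kqwye] add [akiax,lhkd] -> 14 lines: pcbv ctbtz kspsn akiax lhkd umio gnkqr joakb fgqr eub yfdk ilixl kjmg wrie
Hunk 4: at line 4 remove [lhkd] add [frwq,fiytp,nvg] -> 16 lines: pcbv ctbtz kspsn akiax frwq fiytp nvg umio gnkqr joakb fgqr eub yfdk ilixl kjmg wrie
Hunk 5: at line 3 remove [frwq,fiytp,nvg] add [ayb,cer,ovds] -> 16 lines: pcbv ctbtz kspsn akiax ayb cer ovds umio gnkqr joakb fgqr eub yfdk ilixl kjmg wrie
Hunk 6: at line 3 remove [akiax,ayb] add [iccul,hum] -> 16 lines: pcbv ctbtz kspsn iccul hum cer ovds umio gnkqr joakb fgqr eub yfdk ilixl kjmg wrie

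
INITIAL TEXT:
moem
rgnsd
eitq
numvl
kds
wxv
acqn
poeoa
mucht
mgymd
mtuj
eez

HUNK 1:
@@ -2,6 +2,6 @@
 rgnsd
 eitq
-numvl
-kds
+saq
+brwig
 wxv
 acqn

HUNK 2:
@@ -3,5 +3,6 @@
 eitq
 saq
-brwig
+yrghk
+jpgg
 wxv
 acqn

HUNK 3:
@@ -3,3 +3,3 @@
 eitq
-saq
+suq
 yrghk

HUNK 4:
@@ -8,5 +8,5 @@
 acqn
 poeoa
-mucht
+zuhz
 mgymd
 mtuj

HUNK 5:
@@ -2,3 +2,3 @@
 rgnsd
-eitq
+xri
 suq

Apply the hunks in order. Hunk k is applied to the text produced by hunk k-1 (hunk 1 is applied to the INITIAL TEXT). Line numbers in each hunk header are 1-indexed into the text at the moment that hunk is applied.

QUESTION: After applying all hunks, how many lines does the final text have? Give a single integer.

Answer: 13

Derivation:
Hunk 1: at line 2 remove [numvl,kds] add [saq,brwig] -> 12 lines: moem rgnsd eitq saq brwig wxv acqn poeoa mucht mgymd mtuj eez
Hunk 2: at line 3 remove [brwig] add [yrghk,jpgg] -> 13 lines: moem rgnsd eitq saq yrghk jpgg wxv acqn poeoa mucht mgymd mtuj eez
Hunk 3: at line 3 remove [saq] add [suq] -> 13 lines: moem rgnsd eitq suq yrghk jpgg wxv acqn poeoa mucht mgymd mtuj eez
Hunk 4: at line 8 remove [mucht] add [zuhz] -> 13 lines: moem rgnsd eitq suq yrghk jpgg wxv acqn poeoa zuhz mgymd mtuj eez
Hunk 5: at line 2 remove [eitq] add [xri] -> 13 lines: moem rgnsd xri suq yrghk jpgg wxv acqn poeoa zuhz mgymd mtuj eez
Final line count: 13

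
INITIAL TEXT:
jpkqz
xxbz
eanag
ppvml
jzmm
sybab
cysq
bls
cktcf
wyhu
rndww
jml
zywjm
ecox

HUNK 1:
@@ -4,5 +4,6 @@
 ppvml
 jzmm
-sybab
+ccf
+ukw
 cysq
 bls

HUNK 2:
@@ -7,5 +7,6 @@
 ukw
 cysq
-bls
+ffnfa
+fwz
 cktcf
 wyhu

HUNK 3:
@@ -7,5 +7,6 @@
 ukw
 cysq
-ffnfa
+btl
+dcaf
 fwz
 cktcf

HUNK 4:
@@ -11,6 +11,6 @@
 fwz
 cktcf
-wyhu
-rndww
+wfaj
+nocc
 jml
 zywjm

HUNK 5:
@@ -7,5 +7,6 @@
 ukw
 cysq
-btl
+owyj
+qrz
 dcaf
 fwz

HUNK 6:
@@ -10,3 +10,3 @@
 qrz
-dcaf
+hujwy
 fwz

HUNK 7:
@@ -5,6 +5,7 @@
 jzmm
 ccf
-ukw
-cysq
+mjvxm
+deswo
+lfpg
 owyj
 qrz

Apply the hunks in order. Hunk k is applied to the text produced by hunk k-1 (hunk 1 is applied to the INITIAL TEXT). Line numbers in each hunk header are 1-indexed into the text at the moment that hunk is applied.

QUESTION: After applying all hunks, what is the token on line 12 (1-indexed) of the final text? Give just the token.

Hunk 1: at line 4 remove [sybab] add [ccf,ukw] -> 15 lines: jpkqz xxbz eanag ppvml jzmm ccf ukw cysq bls cktcf wyhu rndww jml zywjm ecox
Hunk 2: at line 7 remove [bls] add [ffnfa,fwz] -> 16 lines: jpkqz xxbz eanag ppvml jzmm ccf ukw cysq ffnfa fwz cktcf wyhu rndww jml zywjm ecox
Hunk 3: at line 7 remove [ffnfa] add [btl,dcaf] -> 17 lines: jpkqz xxbz eanag ppvml jzmm ccf ukw cysq btl dcaf fwz cktcf wyhu rndww jml zywjm ecox
Hunk 4: at line 11 remove [wyhu,rndww] add [wfaj,nocc] -> 17 lines: jpkqz xxbz eanag ppvml jzmm ccf ukw cysq btl dcaf fwz cktcf wfaj nocc jml zywjm ecox
Hunk 5: at line 7 remove [btl] add [owyj,qrz] -> 18 lines: jpkqz xxbz eanag ppvml jzmm ccf ukw cysq owyj qrz dcaf fwz cktcf wfaj nocc jml zywjm ecox
Hunk 6: at line 10 remove [dcaf] add [hujwy] -> 18 lines: jpkqz xxbz eanag ppvml jzmm ccf ukw cysq owyj qrz hujwy fwz cktcf wfaj nocc jml zywjm ecox
Hunk 7: at line 5 remove [ukw,cysq] add [mjvxm,deswo,lfpg] -> 19 lines: jpkqz xxbz eanag ppvml jzmm ccf mjvxm deswo lfpg owyj qrz hujwy fwz cktcf wfaj nocc jml zywjm ecox
Final line 12: hujwy

Answer: hujwy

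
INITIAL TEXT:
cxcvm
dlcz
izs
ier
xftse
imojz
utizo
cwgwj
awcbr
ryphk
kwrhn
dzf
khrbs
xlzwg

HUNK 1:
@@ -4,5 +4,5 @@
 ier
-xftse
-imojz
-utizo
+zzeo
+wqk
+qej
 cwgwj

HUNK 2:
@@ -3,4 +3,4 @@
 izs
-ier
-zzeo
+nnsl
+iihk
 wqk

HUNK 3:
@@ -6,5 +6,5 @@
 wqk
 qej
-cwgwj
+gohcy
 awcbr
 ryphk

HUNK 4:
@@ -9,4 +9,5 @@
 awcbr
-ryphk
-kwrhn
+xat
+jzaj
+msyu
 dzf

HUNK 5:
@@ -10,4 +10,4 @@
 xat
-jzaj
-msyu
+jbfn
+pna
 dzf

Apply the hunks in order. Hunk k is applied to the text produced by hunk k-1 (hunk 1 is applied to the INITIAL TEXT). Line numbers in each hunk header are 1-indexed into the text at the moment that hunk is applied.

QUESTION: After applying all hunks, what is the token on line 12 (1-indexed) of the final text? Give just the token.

Hunk 1: at line 4 remove [xftse,imojz,utizo] add [zzeo,wqk,qej] -> 14 lines: cxcvm dlcz izs ier zzeo wqk qej cwgwj awcbr ryphk kwrhn dzf khrbs xlzwg
Hunk 2: at line 3 remove [ier,zzeo] add [nnsl,iihk] -> 14 lines: cxcvm dlcz izs nnsl iihk wqk qej cwgwj awcbr ryphk kwrhn dzf khrbs xlzwg
Hunk 3: at line 6 remove [cwgwj] add [gohcy] -> 14 lines: cxcvm dlcz izs nnsl iihk wqk qej gohcy awcbr ryphk kwrhn dzf khrbs xlzwg
Hunk 4: at line 9 remove [ryphk,kwrhn] add [xat,jzaj,msyu] -> 15 lines: cxcvm dlcz izs nnsl iihk wqk qej gohcy awcbr xat jzaj msyu dzf khrbs xlzwg
Hunk 5: at line 10 remove [jzaj,msyu] add [jbfn,pna] -> 15 lines: cxcvm dlcz izs nnsl iihk wqk qej gohcy awcbr xat jbfn pna dzf khrbs xlzwg
Final line 12: pna

Answer: pna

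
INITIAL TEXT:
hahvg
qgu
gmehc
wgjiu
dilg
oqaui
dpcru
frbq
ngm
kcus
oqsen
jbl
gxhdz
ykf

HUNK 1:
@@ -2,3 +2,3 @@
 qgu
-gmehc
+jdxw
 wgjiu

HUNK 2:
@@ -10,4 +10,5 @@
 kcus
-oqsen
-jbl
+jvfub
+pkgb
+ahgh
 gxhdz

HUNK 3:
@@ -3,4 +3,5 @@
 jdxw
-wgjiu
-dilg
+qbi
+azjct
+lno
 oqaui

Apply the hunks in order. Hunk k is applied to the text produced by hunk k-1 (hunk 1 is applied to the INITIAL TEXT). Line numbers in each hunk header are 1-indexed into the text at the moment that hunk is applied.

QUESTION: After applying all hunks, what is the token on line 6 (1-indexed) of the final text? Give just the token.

Hunk 1: at line 2 remove [gmehc] add [jdxw] -> 14 lines: hahvg qgu jdxw wgjiu dilg oqaui dpcru frbq ngm kcus oqsen jbl gxhdz ykf
Hunk 2: at line 10 remove [oqsen,jbl] add [jvfub,pkgb,ahgh] -> 15 lines: hahvg qgu jdxw wgjiu dilg oqaui dpcru frbq ngm kcus jvfub pkgb ahgh gxhdz ykf
Hunk 3: at line 3 remove [wgjiu,dilg] add [qbi,azjct,lno] -> 16 lines: hahvg qgu jdxw qbi azjct lno oqaui dpcru frbq ngm kcus jvfub pkgb ahgh gxhdz ykf
Final line 6: lno

Answer: lno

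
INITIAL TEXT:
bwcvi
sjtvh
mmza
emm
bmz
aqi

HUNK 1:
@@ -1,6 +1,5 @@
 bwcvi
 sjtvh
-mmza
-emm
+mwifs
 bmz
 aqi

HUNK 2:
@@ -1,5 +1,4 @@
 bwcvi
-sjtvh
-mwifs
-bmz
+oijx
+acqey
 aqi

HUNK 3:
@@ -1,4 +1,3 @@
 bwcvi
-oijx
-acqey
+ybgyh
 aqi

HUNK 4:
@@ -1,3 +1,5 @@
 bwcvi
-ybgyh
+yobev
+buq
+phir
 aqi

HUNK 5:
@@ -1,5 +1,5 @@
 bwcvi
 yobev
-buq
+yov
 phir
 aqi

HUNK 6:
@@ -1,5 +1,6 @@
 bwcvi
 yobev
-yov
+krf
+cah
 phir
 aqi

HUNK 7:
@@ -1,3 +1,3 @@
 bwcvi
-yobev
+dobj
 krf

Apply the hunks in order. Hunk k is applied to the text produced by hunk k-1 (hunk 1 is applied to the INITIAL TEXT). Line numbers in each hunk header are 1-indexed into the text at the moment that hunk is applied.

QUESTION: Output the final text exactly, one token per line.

Hunk 1: at line 1 remove [mmza,emm] add [mwifs] -> 5 lines: bwcvi sjtvh mwifs bmz aqi
Hunk 2: at line 1 remove [sjtvh,mwifs,bmz] add [oijx,acqey] -> 4 lines: bwcvi oijx acqey aqi
Hunk 3: at line 1 remove [oijx,acqey] add [ybgyh] -> 3 lines: bwcvi ybgyh aqi
Hunk 4: at line 1 remove [ybgyh] add [yobev,buq,phir] -> 5 lines: bwcvi yobev buq phir aqi
Hunk 5: at line 1 remove [buq] add [yov] -> 5 lines: bwcvi yobev yov phir aqi
Hunk 6: at line 1 remove [yov] add [krf,cah] -> 6 lines: bwcvi yobev krf cah phir aqi
Hunk 7: at line 1 remove [yobev] add [dobj] -> 6 lines: bwcvi dobj krf cah phir aqi

Answer: bwcvi
dobj
krf
cah
phir
aqi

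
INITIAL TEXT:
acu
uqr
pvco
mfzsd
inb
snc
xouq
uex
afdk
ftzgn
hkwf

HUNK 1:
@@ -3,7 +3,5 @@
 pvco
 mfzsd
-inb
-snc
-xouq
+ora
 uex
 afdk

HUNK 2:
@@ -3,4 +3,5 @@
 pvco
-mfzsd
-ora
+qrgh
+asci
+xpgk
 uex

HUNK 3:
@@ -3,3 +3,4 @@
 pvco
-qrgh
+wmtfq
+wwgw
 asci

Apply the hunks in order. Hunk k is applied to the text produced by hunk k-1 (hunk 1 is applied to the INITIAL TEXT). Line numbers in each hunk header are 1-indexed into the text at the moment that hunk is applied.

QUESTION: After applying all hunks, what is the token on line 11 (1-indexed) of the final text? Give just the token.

Hunk 1: at line 3 remove [inb,snc,xouq] add [ora] -> 9 lines: acu uqr pvco mfzsd ora uex afdk ftzgn hkwf
Hunk 2: at line 3 remove [mfzsd,ora] add [qrgh,asci,xpgk] -> 10 lines: acu uqr pvco qrgh asci xpgk uex afdk ftzgn hkwf
Hunk 3: at line 3 remove [qrgh] add [wmtfq,wwgw] -> 11 lines: acu uqr pvco wmtfq wwgw asci xpgk uex afdk ftzgn hkwf
Final line 11: hkwf

Answer: hkwf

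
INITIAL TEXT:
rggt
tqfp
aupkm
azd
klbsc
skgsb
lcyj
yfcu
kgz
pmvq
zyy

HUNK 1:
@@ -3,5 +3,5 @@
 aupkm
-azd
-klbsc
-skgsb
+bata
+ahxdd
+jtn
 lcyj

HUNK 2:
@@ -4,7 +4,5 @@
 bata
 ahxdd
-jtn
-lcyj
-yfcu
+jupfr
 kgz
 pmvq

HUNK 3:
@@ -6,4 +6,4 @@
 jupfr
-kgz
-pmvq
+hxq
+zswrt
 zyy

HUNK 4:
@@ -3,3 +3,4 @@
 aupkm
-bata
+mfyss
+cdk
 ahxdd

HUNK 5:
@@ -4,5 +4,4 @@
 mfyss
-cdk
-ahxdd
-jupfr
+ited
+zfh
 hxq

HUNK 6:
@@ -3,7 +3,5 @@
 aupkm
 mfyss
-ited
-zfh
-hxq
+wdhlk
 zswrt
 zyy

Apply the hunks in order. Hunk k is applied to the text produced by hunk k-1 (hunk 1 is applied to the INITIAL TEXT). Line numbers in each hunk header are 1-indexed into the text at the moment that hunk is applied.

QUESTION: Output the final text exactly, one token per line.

Answer: rggt
tqfp
aupkm
mfyss
wdhlk
zswrt
zyy

Derivation:
Hunk 1: at line 3 remove [azd,klbsc,skgsb] add [bata,ahxdd,jtn] -> 11 lines: rggt tqfp aupkm bata ahxdd jtn lcyj yfcu kgz pmvq zyy
Hunk 2: at line 4 remove [jtn,lcyj,yfcu] add [jupfr] -> 9 lines: rggt tqfp aupkm bata ahxdd jupfr kgz pmvq zyy
Hunk 3: at line 6 remove [kgz,pmvq] add [hxq,zswrt] -> 9 lines: rggt tqfp aupkm bata ahxdd jupfr hxq zswrt zyy
Hunk 4: at line 3 remove [bata] add [mfyss,cdk] -> 10 lines: rggt tqfp aupkm mfyss cdk ahxdd jupfr hxq zswrt zyy
Hunk 5: at line 4 remove [cdk,ahxdd,jupfr] add [ited,zfh] -> 9 lines: rggt tqfp aupkm mfyss ited zfh hxq zswrt zyy
Hunk 6: at line 3 remove [ited,zfh,hxq] add [wdhlk] -> 7 lines: rggt tqfp aupkm mfyss wdhlk zswrt zyy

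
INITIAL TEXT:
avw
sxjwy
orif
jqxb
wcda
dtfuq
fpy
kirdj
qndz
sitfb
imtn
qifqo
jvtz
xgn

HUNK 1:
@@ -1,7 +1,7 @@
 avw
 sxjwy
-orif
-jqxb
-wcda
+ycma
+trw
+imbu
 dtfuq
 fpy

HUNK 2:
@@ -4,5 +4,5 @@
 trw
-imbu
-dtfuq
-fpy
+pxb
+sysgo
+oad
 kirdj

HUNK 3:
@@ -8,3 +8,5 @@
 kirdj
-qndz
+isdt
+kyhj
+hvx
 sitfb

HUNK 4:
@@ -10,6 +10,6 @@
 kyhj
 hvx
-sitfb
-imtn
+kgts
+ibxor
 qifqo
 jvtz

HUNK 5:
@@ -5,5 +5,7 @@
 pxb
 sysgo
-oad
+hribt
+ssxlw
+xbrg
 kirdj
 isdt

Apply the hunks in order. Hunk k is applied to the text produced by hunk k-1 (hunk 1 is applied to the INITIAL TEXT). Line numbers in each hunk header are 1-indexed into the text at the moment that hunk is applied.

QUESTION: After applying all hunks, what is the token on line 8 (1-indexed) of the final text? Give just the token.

Hunk 1: at line 1 remove [orif,jqxb,wcda] add [ycma,trw,imbu] -> 14 lines: avw sxjwy ycma trw imbu dtfuq fpy kirdj qndz sitfb imtn qifqo jvtz xgn
Hunk 2: at line 4 remove [imbu,dtfuq,fpy] add [pxb,sysgo,oad] -> 14 lines: avw sxjwy ycma trw pxb sysgo oad kirdj qndz sitfb imtn qifqo jvtz xgn
Hunk 3: at line 8 remove [qndz] add [isdt,kyhj,hvx] -> 16 lines: avw sxjwy ycma trw pxb sysgo oad kirdj isdt kyhj hvx sitfb imtn qifqo jvtz xgn
Hunk 4: at line 10 remove [sitfb,imtn] add [kgts,ibxor] -> 16 lines: avw sxjwy ycma trw pxb sysgo oad kirdj isdt kyhj hvx kgts ibxor qifqo jvtz xgn
Hunk 5: at line 5 remove [oad] add [hribt,ssxlw,xbrg] -> 18 lines: avw sxjwy ycma trw pxb sysgo hribt ssxlw xbrg kirdj isdt kyhj hvx kgts ibxor qifqo jvtz xgn
Final line 8: ssxlw

Answer: ssxlw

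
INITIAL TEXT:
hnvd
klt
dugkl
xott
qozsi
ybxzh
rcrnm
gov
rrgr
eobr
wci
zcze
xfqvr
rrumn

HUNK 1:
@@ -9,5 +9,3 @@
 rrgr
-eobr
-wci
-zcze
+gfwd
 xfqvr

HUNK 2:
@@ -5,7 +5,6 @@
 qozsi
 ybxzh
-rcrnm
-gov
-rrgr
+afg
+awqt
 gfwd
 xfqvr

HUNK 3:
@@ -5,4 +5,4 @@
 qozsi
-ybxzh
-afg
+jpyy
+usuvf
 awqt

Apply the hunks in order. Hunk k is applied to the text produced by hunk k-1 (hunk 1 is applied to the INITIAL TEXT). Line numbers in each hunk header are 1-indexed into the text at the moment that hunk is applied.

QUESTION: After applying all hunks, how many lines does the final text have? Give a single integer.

Answer: 11

Derivation:
Hunk 1: at line 9 remove [eobr,wci,zcze] add [gfwd] -> 12 lines: hnvd klt dugkl xott qozsi ybxzh rcrnm gov rrgr gfwd xfqvr rrumn
Hunk 2: at line 5 remove [rcrnm,gov,rrgr] add [afg,awqt] -> 11 lines: hnvd klt dugkl xott qozsi ybxzh afg awqt gfwd xfqvr rrumn
Hunk 3: at line 5 remove [ybxzh,afg] add [jpyy,usuvf] -> 11 lines: hnvd klt dugkl xott qozsi jpyy usuvf awqt gfwd xfqvr rrumn
Final line count: 11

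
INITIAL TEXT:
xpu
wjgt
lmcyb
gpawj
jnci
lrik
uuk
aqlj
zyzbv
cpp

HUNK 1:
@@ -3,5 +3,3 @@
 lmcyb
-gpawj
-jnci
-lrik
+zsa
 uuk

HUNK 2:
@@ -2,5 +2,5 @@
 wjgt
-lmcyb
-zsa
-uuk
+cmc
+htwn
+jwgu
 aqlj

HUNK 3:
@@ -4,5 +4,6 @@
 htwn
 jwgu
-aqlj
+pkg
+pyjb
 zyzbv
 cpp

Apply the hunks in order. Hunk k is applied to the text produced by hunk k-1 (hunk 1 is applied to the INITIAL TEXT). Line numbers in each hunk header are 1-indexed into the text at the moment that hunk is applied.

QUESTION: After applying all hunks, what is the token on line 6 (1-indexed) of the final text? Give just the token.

Answer: pkg

Derivation:
Hunk 1: at line 3 remove [gpawj,jnci,lrik] add [zsa] -> 8 lines: xpu wjgt lmcyb zsa uuk aqlj zyzbv cpp
Hunk 2: at line 2 remove [lmcyb,zsa,uuk] add [cmc,htwn,jwgu] -> 8 lines: xpu wjgt cmc htwn jwgu aqlj zyzbv cpp
Hunk 3: at line 4 remove [aqlj] add [pkg,pyjb] -> 9 lines: xpu wjgt cmc htwn jwgu pkg pyjb zyzbv cpp
Final line 6: pkg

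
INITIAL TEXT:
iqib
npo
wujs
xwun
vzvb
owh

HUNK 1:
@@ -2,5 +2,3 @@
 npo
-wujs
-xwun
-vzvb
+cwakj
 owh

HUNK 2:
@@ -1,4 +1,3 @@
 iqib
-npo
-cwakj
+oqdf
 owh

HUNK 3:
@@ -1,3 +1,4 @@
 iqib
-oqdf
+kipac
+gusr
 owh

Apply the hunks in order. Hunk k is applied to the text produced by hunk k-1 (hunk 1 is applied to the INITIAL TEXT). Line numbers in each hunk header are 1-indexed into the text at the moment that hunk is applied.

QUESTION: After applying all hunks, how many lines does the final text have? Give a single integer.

Hunk 1: at line 2 remove [wujs,xwun,vzvb] add [cwakj] -> 4 lines: iqib npo cwakj owh
Hunk 2: at line 1 remove [npo,cwakj] add [oqdf] -> 3 lines: iqib oqdf owh
Hunk 3: at line 1 remove [oqdf] add [kipac,gusr] -> 4 lines: iqib kipac gusr owh
Final line count: 4

Answer: 4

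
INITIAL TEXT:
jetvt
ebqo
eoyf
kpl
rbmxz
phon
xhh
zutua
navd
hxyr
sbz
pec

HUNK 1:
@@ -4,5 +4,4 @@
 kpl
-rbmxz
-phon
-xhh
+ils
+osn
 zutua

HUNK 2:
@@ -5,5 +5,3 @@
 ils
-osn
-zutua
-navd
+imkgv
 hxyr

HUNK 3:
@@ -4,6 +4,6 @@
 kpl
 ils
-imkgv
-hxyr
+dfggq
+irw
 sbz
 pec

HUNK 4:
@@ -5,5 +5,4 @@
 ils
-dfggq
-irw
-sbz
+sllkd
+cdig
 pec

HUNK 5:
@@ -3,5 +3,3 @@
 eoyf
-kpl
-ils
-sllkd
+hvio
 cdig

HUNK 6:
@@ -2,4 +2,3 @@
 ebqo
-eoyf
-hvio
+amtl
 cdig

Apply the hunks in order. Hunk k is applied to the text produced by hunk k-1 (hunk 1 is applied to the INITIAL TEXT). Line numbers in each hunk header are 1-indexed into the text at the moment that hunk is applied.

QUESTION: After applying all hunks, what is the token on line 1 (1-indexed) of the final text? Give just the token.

Hunk 1: at line 4 remove [rbmxz,phon,xhh] add [ils,osn] -> 11 lines: jetvt ebqo eoyf kpl ils osn zutua navd hxyr sbz pec
Hunk 2: at line 5 remove [osn,zutua,navd] add [imkgv] -> 9 lines: jetvt ebqo eoyf kpl ils imkgv hxyr sbz pec
Hunk 3: at line 4 remove [imkgv,hxyr] add [dfggq,irw] -> 9 lines: jetvt ebqo eoyf kpl ils dfggq irw sbz pec
Hunk 4: at line 5 remove [dfggq,irw,sbz] add [sllkd,cdig] -> 8 lines: jetvt ebqo eoyf kpl ils sllkd cdig pec
Hunk 5: at line 3 remove [kpl,ils,sllkd] add [hvio] -> 6 lines: jetvt ebqo eoyf hvio cdig pec
Hunk 6: at line 2 remove [eoyf,hvio] add [amtl] -> 5 lines: jetvt ebqo amtl cdig pec
Final line 1: jetvt

Answer: jetvt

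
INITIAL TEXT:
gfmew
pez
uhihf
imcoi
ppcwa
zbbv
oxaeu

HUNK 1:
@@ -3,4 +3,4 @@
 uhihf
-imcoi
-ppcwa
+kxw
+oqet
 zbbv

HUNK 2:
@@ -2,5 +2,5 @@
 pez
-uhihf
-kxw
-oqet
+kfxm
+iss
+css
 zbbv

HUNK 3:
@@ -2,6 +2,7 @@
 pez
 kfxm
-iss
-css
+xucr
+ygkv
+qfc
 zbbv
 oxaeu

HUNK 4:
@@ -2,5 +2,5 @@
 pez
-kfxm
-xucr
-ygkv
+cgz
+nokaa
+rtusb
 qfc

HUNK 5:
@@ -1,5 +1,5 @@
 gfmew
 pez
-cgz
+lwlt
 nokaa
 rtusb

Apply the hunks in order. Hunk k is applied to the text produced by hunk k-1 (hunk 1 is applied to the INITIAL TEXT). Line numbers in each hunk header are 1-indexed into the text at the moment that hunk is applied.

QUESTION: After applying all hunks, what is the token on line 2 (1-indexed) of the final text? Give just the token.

Hunk 1: at line 3 remove [imcoi,ppcwa] add [kxw,oqet] -> 7 lines: gfmew pez uhihf kxw oqet zbbv oxaeu
Hunk 2: at line 2 remove [uhihf,kxw,oqet] add [kfxm,iss,css] -> 7 lines: gfmew pez kfxm iss css zbbv oxaeu
Hunk 3: at line 2 remove [iss,css] add [xucr,ygkv,qfc] -> 8 lines: gfmew pez kfxm xucr ygkv qfc zbbv oxaeu
Hunk 4: at line 2 remove [kfxm,xucr,ygkv] add [cgz,nokaa,rtusb] -> 8 lines: gfmew pez cgz nokaa rtusb qfc zbbv oxaeu
Hunk 5: at line 1 remove [cgz] add [lwlt] -> 8 lines: gfmew pez lwlt nokaa rtusb qfc zbbv oxaeu
Final line 2: pez

Answer: pez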